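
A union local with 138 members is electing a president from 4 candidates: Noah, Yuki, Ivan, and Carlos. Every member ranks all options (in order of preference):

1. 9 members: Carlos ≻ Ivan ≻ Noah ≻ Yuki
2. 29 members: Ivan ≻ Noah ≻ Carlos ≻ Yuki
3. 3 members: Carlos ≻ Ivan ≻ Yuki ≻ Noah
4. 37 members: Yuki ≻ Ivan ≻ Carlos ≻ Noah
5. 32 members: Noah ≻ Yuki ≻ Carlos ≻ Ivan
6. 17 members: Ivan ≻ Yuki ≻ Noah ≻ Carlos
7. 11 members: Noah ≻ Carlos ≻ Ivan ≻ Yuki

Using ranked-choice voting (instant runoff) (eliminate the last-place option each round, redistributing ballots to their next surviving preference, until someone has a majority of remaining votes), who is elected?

Round 1: Noah 43, Yuki 37, Ivan 46, Carlos 12. Eliminate Carlos.
Round 2: Noah 43, Yuki 37, Ivan 58. Eliminate Yuki.
Round 3: Noah 43, Ivan 95. Ivan has a majority.

Ivan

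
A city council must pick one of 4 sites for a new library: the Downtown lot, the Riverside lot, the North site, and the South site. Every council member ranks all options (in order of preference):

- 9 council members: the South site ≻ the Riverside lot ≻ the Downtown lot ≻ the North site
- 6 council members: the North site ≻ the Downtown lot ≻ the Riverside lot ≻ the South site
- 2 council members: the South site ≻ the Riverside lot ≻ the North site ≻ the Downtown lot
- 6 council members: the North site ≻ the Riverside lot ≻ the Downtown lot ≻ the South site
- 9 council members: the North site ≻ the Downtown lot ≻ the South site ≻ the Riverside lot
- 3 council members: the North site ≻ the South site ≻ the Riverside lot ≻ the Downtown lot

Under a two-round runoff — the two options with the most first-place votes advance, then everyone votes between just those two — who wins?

the North site

Round 1 first-place votes: the Downtown lot 0, the Riverside lot 0, the North site 24, the South site 11.
the North site and the South site advance.
Runoff: the North site is preferred to the South site by 24 voters; the South site by 11.
the North site wins the runoff.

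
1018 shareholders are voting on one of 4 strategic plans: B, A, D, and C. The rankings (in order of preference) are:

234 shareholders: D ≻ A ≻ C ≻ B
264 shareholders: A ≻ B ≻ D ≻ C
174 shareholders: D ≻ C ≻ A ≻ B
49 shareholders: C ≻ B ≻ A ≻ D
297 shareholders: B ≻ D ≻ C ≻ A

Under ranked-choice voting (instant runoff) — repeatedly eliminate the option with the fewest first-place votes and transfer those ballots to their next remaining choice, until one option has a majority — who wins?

B

Round 1: B 297, A 264, D 408, C 49. Eliminate C.
Round 2: B 346, A 264, D 408. Eliminate A.
Round 3: B 610, D 408. B has a majority.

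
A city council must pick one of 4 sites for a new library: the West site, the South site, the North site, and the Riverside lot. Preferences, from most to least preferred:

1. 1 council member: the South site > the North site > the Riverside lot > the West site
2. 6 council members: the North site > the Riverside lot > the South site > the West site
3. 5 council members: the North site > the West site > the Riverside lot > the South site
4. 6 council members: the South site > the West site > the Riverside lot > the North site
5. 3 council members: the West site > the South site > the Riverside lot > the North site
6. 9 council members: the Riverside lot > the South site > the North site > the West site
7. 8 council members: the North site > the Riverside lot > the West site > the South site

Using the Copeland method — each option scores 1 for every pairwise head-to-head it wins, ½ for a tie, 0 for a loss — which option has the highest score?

the North site

the West site: loses to the South site, the North site, and the Riverside lot → score 0.
the South site: beats the West site; ties the North site; loses to the Riverside lot → score 1.5.
the North site: beats the West site and the Riverside lot; ties the South site → score 2.5.
the Riverside lot: beats the West site and the South site; loses to the North site → score 2.
the North site has the best pairwise record.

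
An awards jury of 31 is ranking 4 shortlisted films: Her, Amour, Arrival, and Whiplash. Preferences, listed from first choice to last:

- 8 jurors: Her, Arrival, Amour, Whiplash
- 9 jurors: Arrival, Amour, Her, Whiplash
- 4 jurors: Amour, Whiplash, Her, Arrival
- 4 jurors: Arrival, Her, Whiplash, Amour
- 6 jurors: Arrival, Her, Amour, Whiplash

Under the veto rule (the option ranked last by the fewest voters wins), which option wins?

Last-place votes: Her 0, Amour 4, Arrival 4, Whiplash 23.
Her is ranked last by the fewest voters, so Her wins.

Her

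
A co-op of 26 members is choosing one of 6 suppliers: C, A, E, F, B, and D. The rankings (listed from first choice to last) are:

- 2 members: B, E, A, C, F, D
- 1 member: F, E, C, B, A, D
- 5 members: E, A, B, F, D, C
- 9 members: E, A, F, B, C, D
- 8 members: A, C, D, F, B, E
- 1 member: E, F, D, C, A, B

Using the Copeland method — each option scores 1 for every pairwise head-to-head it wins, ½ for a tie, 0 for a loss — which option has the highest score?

E

C: beats D; loses to A, E, F, and B → score 1.
A: beats C, F, B, and D; loses to E → score 4.
E: beats C, A, F, B, and D → score 5.
F: beats C, B, and D; loses to A and E → score 3.
B: beats C and D; loses to A, E, and F → score 2.
D: loses to C, A, E, F, and B → score 0.
E has the best pairwise record.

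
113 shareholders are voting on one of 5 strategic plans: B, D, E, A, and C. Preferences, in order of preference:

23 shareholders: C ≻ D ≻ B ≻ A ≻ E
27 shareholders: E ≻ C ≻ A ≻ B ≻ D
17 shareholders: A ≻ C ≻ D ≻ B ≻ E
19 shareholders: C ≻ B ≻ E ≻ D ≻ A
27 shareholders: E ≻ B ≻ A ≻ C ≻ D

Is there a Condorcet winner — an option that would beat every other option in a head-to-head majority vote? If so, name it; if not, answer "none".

C vs B: 86–27 for C.
C vs D: 113–0 for C.
C vs E: 59–54 for C.
C vs A: 69–44 for C.
C beats every other option head-to-head.

C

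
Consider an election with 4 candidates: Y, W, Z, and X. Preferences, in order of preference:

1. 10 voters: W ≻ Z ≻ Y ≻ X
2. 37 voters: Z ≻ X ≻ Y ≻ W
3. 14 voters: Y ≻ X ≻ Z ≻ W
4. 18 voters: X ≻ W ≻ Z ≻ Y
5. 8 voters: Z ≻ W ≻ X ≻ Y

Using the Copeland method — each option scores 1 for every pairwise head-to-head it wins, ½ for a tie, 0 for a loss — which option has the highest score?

Y: beats W; loses to Z and X → score 1.
W: loses to Y, Z, and X → score 0.
Z: beats Y, W, and X → score 3.
X: beats Y and W; loses to Z → score 2.
Z has the best pairwise record.

Z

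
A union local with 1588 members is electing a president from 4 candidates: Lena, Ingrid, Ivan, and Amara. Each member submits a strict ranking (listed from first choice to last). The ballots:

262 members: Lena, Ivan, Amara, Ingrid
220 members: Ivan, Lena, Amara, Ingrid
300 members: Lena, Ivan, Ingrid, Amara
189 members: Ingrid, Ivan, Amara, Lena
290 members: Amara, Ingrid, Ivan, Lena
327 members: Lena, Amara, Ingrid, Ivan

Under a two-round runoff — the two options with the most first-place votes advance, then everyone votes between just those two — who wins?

Lena

Round 1 first-place votes: Lena 889, Ingrid 189, Ivan 220, Amara 290.
Lena and Amara advance.
Runoff: Lena is preferred to Amara by 1109 voters; Amara by 479.
Lena wins the runoff.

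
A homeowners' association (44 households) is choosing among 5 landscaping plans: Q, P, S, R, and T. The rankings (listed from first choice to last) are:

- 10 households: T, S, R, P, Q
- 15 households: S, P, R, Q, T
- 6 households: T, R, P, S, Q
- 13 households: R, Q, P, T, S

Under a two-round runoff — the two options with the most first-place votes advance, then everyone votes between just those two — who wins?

Round 1 first-place votes: Q 0, P 0, S 15, R 13, T 16.
T and S advance.
Runoff: T is preferred to S by 29 voters; S by 15.
T wins the runoff.

T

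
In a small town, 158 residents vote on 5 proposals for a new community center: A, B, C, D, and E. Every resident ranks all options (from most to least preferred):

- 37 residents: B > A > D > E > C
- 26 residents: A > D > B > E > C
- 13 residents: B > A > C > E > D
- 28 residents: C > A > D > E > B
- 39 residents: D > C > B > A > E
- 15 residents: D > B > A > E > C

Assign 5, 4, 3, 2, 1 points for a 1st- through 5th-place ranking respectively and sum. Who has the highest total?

D

A: 37·4 + 26·5 + 13·4 + 28·4 + 39·2 + 15·3 = 565
B: 37·5 + 26·3 + 13·5 + 28·1 + 39·3 + 15·4 = 533
C: 37·1 + 26·1 + 13·3 + 28·5 + 39·4 + 15·1 = 413
D: 37·3 + 26·4 + 13·1 + 28·3 + 39·5 + 15·5 = 582
E: 37·2 + 26·2 + 13·2 + 28·2 + 39·1 + 15·2 = 277
D has the highest Borda score (582).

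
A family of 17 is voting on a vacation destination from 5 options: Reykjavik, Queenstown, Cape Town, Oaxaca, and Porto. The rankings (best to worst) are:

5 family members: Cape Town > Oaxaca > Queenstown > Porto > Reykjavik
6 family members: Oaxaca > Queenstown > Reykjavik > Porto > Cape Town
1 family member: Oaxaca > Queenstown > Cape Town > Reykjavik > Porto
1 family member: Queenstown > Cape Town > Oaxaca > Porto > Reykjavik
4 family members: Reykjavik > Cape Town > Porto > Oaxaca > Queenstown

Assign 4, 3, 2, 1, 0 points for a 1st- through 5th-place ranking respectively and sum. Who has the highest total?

Reykjavik: 5·0 + 6·2 + 1·1 + 1·0 + 4·4 = 29
Queenstown: 5·2 + 6·3 + 1·3 + 1·4 + 4·0 = 35
Cape Town: 5·4 + 6·0 + 1·2 + 1·3 + 4·3 = 37
Oaxaca: 5·3 + 6·4 + 1·4 + 1·2 + 4·1 = 49
Porto: 5·1 + 6·1 + 1·0 + 1·1 + 4·2 = 20
Oaxaca has the highest Borda score (49).

Oaxaca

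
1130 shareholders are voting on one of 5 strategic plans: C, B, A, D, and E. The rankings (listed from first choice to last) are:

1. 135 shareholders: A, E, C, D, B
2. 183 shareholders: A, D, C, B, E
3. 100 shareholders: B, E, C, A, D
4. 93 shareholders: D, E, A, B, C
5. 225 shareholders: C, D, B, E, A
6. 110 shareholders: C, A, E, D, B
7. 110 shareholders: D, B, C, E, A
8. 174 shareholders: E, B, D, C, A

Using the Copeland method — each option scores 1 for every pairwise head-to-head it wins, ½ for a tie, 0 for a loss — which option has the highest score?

C

C: beats B, A, D, and E → score 4.
B: beats A and E; loses to C and D → score 2.
A: loses to C, B, D, and E → score 0.
D: beats B, A, and E; loses to C → score 3.
E: beats A; loses to C, B, and D → score 1.
C has the best pairwise record.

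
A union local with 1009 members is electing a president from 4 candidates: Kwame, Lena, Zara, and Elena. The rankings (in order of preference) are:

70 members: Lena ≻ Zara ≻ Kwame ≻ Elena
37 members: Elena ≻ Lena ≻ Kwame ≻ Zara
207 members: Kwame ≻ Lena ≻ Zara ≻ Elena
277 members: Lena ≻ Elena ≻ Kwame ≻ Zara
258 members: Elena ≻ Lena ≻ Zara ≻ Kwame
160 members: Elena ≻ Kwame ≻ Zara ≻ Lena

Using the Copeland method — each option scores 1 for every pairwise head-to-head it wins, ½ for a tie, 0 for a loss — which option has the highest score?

Lena

Kwame: beats Zara; loses to Lena and Elena → score 1.
Lena: beats Kwame, Zara, and Elena → score 3.
Zara: loses to Kwame, Lena, and Elena → score 0.
Elena: beats Kwame and Zara; loses to Lena → score 2.
Lena has the best pairwise record.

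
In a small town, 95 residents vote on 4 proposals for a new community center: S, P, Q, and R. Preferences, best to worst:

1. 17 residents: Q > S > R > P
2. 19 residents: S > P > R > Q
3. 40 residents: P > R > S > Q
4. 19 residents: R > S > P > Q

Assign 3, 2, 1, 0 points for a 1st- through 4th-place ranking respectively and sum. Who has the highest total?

S: 17·2 + 19·3 + 40·1 + 19·2 = 169
P: 17·0 + 19·2 + 40·3 + 19·1 = 177
Q: 17·3 + 19·0 + 40·0 + 19·0 = 51
R: 17·1 + 19·1 + 40·2 + 19·3 = 173
P has the highest Borda score (177).

P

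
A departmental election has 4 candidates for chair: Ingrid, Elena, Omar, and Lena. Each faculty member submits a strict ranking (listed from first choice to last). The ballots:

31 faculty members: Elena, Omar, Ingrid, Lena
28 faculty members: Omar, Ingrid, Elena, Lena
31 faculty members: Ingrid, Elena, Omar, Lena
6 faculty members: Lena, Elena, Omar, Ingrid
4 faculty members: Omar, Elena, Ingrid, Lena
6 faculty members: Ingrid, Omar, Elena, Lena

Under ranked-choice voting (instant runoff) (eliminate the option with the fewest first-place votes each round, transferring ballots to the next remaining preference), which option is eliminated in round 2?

Omar

Round 1: Ingrid 37, Elena 31, Omar 32, Lena 6. Eliminate Lena.
Round 2: Ingrid 37, Elena 37, Omar 32. Eliminate Omar.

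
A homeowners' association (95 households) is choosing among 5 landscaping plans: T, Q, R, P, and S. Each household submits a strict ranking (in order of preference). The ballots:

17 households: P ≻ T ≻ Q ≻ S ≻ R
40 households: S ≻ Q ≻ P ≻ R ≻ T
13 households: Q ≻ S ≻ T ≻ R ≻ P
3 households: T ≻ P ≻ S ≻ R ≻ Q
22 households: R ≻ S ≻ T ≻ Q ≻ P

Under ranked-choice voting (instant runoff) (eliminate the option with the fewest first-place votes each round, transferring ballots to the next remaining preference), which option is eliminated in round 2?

Q

Round 1: T 3, Q 13, R 22, P 17, S 40. Eliminate T.
Round 2: Q 13, R 22, P 20, S 40. Eliminate Q.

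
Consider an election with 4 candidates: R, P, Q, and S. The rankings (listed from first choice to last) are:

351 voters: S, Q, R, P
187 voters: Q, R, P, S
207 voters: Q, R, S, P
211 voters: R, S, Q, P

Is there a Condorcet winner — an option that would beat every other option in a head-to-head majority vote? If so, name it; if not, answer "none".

Checking pairwise contests:
Q beats R 745–211.
R beats P 956–0.
S beats Q 562–394.
R beats S 605–351.
Every option loses at least one head-to-head, so there is no Condorcet winner.

none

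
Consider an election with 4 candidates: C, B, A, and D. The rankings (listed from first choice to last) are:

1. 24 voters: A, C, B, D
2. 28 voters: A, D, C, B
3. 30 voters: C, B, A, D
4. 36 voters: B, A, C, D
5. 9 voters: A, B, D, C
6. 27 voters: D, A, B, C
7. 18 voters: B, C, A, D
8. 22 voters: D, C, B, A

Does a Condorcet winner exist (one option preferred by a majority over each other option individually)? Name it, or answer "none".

Checking pairwise contests:
A beats C 124–70.
C beats B 104–90.
B beats A 106–88.
C beats D 108–86.
Every option loses at least one head-to-head, so there is no Condorcet winner.

none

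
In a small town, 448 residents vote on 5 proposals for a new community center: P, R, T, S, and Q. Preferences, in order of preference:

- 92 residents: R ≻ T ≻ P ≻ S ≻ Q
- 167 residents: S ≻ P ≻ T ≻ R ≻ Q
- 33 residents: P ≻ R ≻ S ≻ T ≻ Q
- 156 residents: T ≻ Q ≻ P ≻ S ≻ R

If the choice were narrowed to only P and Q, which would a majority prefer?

P

Voters preferring P to Q: 292; preferring Q to P: 156.
P wins the head-to-head.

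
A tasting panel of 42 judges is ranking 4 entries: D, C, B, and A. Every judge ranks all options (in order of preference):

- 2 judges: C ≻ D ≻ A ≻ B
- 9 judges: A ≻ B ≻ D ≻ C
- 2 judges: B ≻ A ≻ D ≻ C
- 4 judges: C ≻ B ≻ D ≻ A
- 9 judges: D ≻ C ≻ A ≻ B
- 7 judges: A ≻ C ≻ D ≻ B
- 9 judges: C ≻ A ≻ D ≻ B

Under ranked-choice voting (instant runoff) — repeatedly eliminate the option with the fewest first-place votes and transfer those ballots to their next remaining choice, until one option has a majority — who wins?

Round 1: D 9, C 15, B 2, A 16. Eliminate B.
Round 2: D 9, C 15, A 18. Eliminate D.
Round 3: C 24, A 18. C has a majority.

C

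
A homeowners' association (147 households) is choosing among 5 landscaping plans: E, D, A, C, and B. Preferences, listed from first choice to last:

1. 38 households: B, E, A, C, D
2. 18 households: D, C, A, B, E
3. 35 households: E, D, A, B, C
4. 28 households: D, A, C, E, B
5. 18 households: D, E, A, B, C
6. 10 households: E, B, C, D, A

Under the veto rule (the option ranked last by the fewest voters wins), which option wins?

Last-place votes: E 18, D 38, A 10, C 53, B 28.
A is ranked last by the fewest voters, so A wins.

A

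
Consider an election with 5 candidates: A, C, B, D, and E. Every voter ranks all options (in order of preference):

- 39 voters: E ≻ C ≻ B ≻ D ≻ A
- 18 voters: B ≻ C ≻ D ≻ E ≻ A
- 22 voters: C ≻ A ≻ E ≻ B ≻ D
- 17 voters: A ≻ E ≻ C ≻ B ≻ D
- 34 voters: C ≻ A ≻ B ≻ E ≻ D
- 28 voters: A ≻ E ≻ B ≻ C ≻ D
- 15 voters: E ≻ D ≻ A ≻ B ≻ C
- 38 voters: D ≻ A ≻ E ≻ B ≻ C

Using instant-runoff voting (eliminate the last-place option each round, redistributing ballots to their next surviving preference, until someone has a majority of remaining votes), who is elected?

Round 1: A 45, C 56, B 18, D 38, E 54. Eliminate B.
Round 2: A 45, C 74, D 38, E 54. Eliminate D.
Round 3: A 83, C 74, E 54. Eliminate E.
Round 4: A 98, C 113. C has a majority.

C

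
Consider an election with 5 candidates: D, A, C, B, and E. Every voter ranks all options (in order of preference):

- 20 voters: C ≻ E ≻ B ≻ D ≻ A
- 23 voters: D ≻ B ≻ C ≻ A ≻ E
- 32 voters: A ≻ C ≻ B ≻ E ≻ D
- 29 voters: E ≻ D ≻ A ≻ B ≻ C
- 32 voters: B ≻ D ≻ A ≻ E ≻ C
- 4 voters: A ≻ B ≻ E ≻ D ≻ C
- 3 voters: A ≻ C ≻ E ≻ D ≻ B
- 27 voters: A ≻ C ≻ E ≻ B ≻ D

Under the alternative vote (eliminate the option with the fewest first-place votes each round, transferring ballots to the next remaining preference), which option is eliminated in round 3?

Round 1: D 23, A 66, C 20, B 32, E 29. Eliminate C.
Round 2: D 23, A 66, B 32, E 49. Eliminate D.
Round 3: A 66, B 55, E 49. Eliminate E.

E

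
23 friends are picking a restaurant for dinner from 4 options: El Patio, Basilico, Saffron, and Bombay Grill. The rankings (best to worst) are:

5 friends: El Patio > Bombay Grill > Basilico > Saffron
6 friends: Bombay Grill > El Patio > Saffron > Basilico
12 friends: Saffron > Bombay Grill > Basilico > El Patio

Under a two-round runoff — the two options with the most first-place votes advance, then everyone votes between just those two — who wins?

Round 1 first-place votes: El Patio 5, Basilico 0, Saffron 12, Bombay Grill 6.
Saffron and Bombay Grill advance.
Runoff: Saffron is preferred to Bombay Grill by 12 voters; Bombay Grill by 11.
Saffron wins the runoff.

Saffron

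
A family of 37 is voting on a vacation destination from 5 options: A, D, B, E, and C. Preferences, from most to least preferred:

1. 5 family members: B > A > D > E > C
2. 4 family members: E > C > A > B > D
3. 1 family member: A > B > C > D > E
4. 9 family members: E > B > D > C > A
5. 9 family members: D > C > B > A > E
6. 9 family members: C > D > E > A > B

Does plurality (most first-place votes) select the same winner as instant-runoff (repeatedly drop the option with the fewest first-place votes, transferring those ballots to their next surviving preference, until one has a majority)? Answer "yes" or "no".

Plurality — first-place votes: A 1, D 9, B 5, E 13, C 9. Winner: E.
Instant-runoff — R1 A 1, D 9, B 5, E 13, C 9 (A out); R2 D 9, B 6, E 13, C 9 (B out); R3 D 14, E 13, C 10 (C out); R4 D 24, E 13 (D winner). Winner: D.
The two methods disagree.

no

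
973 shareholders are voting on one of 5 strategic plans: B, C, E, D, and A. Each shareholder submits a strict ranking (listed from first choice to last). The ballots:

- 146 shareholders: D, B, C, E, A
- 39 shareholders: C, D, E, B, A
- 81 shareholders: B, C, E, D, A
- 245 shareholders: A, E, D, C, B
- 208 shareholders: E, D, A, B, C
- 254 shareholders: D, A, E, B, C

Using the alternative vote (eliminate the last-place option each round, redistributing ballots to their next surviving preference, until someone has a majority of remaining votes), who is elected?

E

Round 1: B 81, C 39, E 208, D 400, A 245. Eliminate C.
Round 2: B 81, E 208, D 439, A 245. Eliminate B.
Round 3: E 289, D 439, A 245. Eliminate A.
Round 4: E 534, D 439. E has a majority.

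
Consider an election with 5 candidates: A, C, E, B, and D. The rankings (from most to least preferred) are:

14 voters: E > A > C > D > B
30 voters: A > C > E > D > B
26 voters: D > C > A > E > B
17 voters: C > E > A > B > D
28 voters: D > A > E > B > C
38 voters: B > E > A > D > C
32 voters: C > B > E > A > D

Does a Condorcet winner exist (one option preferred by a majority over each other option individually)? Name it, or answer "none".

Checking pairwise contests:
E beats A 101–84.
A beats C 110–75.
C beats E 105–80.
A beats B 115–70.
A beats D 131–54.
Every option loses at least one head-to-head, so there is no Condorcet winner.

none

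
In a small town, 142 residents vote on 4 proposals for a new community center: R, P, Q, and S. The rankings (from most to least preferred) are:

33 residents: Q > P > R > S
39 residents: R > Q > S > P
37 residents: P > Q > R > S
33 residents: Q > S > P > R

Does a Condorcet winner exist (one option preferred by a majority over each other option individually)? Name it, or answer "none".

Q vs R: 103–39 for Q.
Q vs P: 105–37 for Q.
Q vs S: 142–0 for Q.
Q beats every other option head-to-head.

Q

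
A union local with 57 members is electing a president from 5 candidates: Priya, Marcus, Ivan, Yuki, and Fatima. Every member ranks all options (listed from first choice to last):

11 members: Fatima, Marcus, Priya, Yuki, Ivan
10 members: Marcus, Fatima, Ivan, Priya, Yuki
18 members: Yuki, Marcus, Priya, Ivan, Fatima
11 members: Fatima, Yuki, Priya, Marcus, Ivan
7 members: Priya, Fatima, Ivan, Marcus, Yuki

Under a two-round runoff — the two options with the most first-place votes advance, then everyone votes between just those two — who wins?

Round 1 first-place votes: Priya 7, Marcus 10, Ivan 0, Yuki 18, Fatima 22.
Fatima and Yuki advance.
Runoff: Fatima is preferred to Yuki by 39 voters; Yuki by 18.
Fatima wins the runoff.

Fatima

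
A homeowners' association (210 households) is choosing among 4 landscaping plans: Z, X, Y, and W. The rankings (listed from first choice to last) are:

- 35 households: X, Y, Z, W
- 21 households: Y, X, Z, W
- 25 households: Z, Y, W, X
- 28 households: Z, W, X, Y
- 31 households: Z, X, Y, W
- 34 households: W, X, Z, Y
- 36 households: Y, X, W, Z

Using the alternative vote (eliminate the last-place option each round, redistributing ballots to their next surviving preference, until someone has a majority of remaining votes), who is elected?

X

Round 1: Z 84, X 35, Y 57, W 34. Eliminate W.
Round 2: Z 84, X 69, Y 57. Eliminate Y.
Round 3: Z 84, X 126. X has a majority.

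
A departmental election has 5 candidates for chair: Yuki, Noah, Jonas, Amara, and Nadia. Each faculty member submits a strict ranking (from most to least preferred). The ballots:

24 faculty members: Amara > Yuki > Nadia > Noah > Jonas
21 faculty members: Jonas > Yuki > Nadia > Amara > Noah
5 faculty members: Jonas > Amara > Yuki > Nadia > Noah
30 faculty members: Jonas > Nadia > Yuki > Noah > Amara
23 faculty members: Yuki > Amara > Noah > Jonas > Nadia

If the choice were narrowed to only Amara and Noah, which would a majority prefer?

Amara

Voters preferring Amara to Noah: 73; preferring Noah to Amara: 30.
Amara wins the head-to-head.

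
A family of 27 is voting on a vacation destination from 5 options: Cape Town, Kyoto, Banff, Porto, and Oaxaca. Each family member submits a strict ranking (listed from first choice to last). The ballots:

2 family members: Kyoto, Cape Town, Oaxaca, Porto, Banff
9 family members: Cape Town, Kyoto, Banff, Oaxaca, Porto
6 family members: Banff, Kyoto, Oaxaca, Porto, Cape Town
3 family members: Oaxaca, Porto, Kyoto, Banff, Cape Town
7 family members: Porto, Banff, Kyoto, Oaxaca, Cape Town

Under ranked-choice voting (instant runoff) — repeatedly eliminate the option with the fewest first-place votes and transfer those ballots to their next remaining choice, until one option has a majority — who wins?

Porto

Round 1: Cape Town 9, Kyoto 2, Banff 6, Porto 7, Oaxaca 3. Eliminate Kyoto.
Round 2: Cape Town 11, Banff 6, Porto 7, Oaxaca 3. Eliminate Oaxaca.
Round 3: Cape Town 11, Banff 6, Porto 10. Eliminate Banff.
Round 4: Cape Town 11, Porto 16. Porto has a majority.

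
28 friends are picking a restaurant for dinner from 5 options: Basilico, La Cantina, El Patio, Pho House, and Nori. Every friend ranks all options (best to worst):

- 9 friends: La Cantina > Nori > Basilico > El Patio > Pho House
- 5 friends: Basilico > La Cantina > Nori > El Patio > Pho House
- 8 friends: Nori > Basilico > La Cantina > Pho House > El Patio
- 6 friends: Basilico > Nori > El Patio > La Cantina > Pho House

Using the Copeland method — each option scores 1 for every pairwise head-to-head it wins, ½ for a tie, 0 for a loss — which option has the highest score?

Nori

Basilico: beats La Cantina, El Patio, and Pho House; loses to Nori → score 3.
La Cantina: beats El Patio and Pho House; ties Nori; loses to Basilico → score 2.5.
El Patio: beats Pho House; loses to Basilico, La Cantina, and Nori → score 1.
Pho House: loses to Basilico, La Cantina, El Patio, and Nori → score 0.
Nori: beats Basilico, El Patio, and Pho House; ties La Cantina → score 3.5.
Nori has the best pairwise record.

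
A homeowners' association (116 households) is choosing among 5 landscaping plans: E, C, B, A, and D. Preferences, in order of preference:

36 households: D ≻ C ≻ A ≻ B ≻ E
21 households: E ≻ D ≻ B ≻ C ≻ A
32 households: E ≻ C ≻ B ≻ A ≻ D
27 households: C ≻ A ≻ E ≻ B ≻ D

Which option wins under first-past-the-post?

First-place votes: E 53, C 27, B 0, A 0, D 36.
E has the most first-place votes.

E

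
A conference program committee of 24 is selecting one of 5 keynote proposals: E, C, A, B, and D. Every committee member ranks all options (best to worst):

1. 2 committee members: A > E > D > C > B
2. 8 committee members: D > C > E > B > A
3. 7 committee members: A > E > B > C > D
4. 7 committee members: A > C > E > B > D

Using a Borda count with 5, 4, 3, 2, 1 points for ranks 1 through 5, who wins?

E: 2·4 + 8·3 + 7·4 + 7·3 = 81
C: 2·2 + 8·4 + 7·2 + 7·4 = 78
A: 2·5 + 8·1 + 7·5 + 7·5 = 88
B: 2·1 + 8·2 + 7·3 + 7·2 = 53
D: 2·3 + 8·5 + 7·1 + 7·1 = 60
A has the highest Borda score (88).

A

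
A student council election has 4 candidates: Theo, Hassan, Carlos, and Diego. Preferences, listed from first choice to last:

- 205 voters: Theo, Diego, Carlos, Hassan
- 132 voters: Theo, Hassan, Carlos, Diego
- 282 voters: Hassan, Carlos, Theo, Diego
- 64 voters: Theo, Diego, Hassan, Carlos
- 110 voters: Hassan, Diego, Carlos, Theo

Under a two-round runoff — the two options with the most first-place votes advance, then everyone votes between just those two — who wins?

Round 1 first-place votes: Theo 401, Hassan 392, Carlos 0, Diego 0.
Theo and Hassan advance.
Runoff: Theo is preferred to Hassan by 401 voters; Hassan by 392.
Theo wins the runoff.

Theo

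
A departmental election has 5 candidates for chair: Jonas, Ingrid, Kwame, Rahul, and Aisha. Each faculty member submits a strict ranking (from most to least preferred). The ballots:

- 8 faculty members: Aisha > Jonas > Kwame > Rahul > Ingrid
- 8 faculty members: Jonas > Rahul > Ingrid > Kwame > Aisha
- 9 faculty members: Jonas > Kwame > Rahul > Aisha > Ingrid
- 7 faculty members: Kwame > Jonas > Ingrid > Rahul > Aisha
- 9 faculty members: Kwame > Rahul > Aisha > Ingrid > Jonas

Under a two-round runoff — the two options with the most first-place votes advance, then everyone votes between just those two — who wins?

Jonas

Round 1 first-place votes: Jonas 17, Ingrid 0, Kwame 16, Rahul 0, Aisha 8.
Jonas and Kwame advance.
Runoff: Jonas is preferred to Kwame by 25 voters; Kwame by 16.
Jonas wins the runoff.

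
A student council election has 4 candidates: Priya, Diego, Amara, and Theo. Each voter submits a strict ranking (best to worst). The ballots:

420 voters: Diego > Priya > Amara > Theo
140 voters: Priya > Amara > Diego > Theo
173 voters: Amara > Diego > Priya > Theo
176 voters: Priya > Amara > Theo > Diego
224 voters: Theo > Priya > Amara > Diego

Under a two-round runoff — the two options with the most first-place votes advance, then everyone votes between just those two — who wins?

Diego

Round 1 first-place votes: Priya 316, Diego 420, Amara 173, Theo 224.
Diego and Priya advance.
Runoff: Diego is preferred to Priya by 593 voters; Priya by 540.
Diego wins the runoff.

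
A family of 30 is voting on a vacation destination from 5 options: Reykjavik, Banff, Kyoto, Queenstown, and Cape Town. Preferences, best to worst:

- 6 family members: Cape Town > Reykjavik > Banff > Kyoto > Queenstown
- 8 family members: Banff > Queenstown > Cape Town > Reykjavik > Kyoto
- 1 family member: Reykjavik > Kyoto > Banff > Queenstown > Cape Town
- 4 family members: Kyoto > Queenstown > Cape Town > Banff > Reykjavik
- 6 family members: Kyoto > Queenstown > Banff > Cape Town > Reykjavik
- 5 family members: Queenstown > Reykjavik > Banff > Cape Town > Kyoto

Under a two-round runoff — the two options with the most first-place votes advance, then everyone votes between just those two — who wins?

Banff

Round 1 first-place votes: Reykjavik 1, Banff 8, Kyoto 10, Queenstown 5, Cape Town 6.
Kyoto and Banff advance.
Runoff: Kyoto is preferred to Banff by 11 voters; Banff by 19.
Banff wins the runoff.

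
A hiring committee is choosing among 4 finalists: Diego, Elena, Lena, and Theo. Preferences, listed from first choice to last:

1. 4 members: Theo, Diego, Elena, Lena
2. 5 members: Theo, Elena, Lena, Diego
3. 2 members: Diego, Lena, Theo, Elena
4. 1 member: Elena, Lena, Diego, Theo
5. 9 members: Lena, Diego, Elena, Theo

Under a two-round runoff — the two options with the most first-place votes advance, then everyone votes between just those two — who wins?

Round 1 first-place votes: Diego 2, Elena 1, Lena 9, Theo 9.
Theo and Lena advance.
Runoff: Theo is preferred to Lena by 9 voters; Lena by 12.
Lena wins the runoff.

Lena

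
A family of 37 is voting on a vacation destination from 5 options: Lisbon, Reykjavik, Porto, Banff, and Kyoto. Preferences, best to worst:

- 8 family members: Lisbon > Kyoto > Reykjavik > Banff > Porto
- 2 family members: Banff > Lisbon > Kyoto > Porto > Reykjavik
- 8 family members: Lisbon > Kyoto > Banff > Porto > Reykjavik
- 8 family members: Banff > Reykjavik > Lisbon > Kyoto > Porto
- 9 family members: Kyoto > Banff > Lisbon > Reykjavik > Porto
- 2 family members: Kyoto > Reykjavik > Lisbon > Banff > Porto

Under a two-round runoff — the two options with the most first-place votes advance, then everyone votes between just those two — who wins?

Lisbon

Round 1 first-place votes: Lisbon 16, Reykjavik 0, Porto 0, Banff 10, Kyoto 11.
Lisbon and Kyoto advance.
Runoff: Lisbon is preferred to Kyoto by 26 voters; Kyoto by 11.
Lisbon wins the runoff.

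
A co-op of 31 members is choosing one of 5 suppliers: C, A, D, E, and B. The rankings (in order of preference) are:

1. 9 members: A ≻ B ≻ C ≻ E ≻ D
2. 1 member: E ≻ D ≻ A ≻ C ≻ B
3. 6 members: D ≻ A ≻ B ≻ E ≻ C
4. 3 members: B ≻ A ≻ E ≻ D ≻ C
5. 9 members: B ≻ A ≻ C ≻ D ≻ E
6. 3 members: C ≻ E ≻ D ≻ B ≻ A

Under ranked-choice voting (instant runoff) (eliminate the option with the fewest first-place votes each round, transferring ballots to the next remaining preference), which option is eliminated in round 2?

C

Round 1: C 3, A 9, D 6, E 1, B 12. Eliminate E.
Round 2: C 3, A 9, D 7, B 12. Eliminate C.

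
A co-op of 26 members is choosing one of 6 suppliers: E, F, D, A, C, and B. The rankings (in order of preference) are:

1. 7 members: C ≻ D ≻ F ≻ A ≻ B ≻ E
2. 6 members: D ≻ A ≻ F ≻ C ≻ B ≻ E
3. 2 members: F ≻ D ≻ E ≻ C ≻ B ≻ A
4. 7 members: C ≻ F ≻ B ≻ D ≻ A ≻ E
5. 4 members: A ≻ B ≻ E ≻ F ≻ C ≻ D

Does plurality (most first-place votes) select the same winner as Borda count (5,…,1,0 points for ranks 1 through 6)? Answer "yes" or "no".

Plurality — first-place votes: E 0, F 2, D 6, A 4, C 14, B 0. Winner: C.
Borda — scores: E 18, F 85, D 80, A 65, C 90, B 52. Winner: C.
The two methods agree.

yes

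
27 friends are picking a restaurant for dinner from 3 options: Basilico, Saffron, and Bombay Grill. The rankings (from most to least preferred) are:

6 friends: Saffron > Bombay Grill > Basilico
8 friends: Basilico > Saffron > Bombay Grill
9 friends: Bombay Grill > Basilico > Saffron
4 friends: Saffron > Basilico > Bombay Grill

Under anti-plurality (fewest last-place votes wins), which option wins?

Last-place votes: Basilico 6, Saffron 9, Bombay Grill 12.
Basilico is ranked last by the fewest voters, so Basilico wins.

Basilico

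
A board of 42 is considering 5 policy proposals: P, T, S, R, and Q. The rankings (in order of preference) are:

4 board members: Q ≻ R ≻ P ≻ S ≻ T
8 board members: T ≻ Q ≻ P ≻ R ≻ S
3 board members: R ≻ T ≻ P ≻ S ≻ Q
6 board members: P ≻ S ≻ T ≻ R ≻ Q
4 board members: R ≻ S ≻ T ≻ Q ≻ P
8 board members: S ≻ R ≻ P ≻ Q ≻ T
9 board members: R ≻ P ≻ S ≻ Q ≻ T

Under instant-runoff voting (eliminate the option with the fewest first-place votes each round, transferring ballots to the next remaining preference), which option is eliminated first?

Round 1: P 6, T 8, S 8, R 16, Q 4. Eliminate Q.

Q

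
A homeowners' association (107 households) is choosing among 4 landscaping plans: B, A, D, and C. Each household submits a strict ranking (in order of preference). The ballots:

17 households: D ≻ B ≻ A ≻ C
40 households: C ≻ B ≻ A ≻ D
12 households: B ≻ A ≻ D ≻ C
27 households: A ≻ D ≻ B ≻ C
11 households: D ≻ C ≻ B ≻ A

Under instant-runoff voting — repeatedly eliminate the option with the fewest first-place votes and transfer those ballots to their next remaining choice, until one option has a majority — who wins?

A

Round 1: B 12, A 27, D 28, C 40. Eliminate B.
Round 2: A 39, D 28, C 40. Eliminate D.
Round 3: A 56, C 51. A has a majority.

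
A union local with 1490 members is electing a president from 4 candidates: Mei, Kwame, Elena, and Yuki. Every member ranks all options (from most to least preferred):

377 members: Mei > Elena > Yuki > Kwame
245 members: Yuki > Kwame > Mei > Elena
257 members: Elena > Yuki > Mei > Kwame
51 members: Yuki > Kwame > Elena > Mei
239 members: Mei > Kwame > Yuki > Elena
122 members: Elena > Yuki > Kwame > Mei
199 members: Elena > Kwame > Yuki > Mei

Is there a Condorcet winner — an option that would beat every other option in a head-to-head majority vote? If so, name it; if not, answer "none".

none

Checking pairwise contests:
Yuki beats Mei 874–616.
Mei beats Kwame 873–617.
Mei beats Elena 861–629.
Elena beats Yuki 955–535.
Every option loses at least one head-to-head, so there is no Condorcet winner.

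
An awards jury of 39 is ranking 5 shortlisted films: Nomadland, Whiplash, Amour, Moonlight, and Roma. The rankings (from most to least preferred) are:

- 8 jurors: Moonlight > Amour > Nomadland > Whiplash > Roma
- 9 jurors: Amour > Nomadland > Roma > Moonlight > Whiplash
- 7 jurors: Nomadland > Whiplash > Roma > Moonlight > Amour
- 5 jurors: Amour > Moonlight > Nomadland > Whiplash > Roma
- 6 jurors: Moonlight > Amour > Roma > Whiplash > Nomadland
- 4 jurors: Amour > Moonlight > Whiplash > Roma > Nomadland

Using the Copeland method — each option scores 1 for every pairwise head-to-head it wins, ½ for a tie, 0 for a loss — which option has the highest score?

Moonlight

Nomadland: beats Whiplash and Roma; loses to Amour and Moonlight → score 2.
Whiplash: beats Roma; loses to Nomadland, Amour, and Moonlight → score 1.
Amour: beats Nomadland, Whiplash, and Roma; loses to Moonlight → score 3.
Moonlight: beats Nomadland, Whiplash, Amour, and Roma → score 4.
Roma: loses to Nomadland, Whiplash, Amour, and Moonlight → score 0.
Moonlight has the best pairwise record.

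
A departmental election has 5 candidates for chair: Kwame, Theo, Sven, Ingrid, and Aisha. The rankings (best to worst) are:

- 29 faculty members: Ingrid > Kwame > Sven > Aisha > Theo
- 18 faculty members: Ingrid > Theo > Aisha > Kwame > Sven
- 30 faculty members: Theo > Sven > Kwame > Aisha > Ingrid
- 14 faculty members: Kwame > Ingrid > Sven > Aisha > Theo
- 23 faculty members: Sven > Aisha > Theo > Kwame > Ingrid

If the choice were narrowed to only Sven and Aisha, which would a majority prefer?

Sven

Voters preferring Sven to Aisha: 96; preferring Aisha to Sven: 18.
Sven wins the head-to-head.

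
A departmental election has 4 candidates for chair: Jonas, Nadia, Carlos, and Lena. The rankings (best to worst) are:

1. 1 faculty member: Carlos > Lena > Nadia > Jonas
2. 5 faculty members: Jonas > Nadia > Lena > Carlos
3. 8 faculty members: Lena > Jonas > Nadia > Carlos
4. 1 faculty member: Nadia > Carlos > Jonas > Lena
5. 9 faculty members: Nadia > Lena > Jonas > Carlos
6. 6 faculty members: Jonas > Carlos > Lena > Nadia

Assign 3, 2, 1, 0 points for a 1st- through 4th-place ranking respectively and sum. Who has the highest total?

Jonas: 1·0 + 5·3 + 8·2 + 1·1 + 9·1 + 6·3 = 59
Nadia: 1·1 + 5·2 + 8·1 + 1·3 + 9·3 + 6·0 = 49
Carlos: 1·3 + 5·0 + 8·0 + 1·2 + 9·0 + 6·2 = 17
Lena: 1·2 + 5·1 + 8·3 + 1·0 + 9·2 + 6·1 = 55
Jonas has the highest Borda score (59).

Jonas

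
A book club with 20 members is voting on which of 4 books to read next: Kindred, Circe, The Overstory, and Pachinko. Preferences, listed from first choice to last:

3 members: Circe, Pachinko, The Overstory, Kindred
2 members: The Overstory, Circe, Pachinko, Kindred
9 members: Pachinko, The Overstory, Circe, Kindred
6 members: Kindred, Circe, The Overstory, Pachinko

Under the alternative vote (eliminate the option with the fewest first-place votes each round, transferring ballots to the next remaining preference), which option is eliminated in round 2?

Circe

Round 1: Kindred 6, Circe 3, The Overstory 2, Pachinko 9. Eliminate The Overstory.
Round 2: Kindred 6, Circe 5, Pachinko 9. Eliminate Circe.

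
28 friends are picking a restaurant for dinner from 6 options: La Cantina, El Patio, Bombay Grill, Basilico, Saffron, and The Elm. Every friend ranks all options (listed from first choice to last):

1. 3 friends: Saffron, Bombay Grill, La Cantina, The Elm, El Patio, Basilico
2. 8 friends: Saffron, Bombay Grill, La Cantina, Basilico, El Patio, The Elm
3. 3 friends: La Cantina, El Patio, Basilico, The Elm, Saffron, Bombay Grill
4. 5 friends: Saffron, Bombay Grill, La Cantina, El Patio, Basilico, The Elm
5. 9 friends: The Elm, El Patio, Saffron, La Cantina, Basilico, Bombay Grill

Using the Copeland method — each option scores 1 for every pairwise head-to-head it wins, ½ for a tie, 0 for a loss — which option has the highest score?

Saffron

La Cantina: beats El Patio, Basilico, and The Elm; loses to Bombay Grill and Saffron → score 3.
El Patio: beats Basilico and The Elm; loses to La Cantina, Bombay Grill, and Saffron → score 2.
Bombay Grill: beats La Cantina, El Patio, Basilico, and The Elm; loses to Saffron → score 4.
Basilico: beats The Elm; loses to La Cantina, El Patio, Bombay Grill, and Saffron → score 1.
Saffron: beats La Cantina, El Patio, Bombay Grill, Basilico, and The Elm → score 5.
The Elm: loses to La Cantina, El Patio, Bombay Grill, Basilico, and Saffron → score 0.
Saffron has the best pairwise record.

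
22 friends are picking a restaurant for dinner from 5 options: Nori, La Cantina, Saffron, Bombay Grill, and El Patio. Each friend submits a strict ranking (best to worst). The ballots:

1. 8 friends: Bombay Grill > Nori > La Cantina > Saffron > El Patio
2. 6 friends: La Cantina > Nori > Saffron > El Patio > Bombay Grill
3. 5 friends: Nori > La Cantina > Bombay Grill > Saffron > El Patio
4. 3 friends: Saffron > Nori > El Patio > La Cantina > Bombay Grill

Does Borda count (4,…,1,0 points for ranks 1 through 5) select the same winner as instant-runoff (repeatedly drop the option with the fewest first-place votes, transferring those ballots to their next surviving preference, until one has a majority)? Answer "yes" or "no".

Borda — scores: Nori 71, La Cantina 58, Saffron 37, Bombay Grill 42, El Patio 12. Winner: Nori.
Instant-runoff — R1 Nori 5, La Cantina 6, Saffron 3, Bombay Grill 8, El Patio 0 (El Patio out); R2 Nori 5, La Cantina 6, Saffron 3, Bombay Grill 8 (Saffron out); R3 Nori 8, La Cantina 6, Bombay Grill 8 (La Cantina out); R4 Nori 14, Bombay Grill 8 (Nori winner). Winner: Nori.
The two methods agree.

yes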